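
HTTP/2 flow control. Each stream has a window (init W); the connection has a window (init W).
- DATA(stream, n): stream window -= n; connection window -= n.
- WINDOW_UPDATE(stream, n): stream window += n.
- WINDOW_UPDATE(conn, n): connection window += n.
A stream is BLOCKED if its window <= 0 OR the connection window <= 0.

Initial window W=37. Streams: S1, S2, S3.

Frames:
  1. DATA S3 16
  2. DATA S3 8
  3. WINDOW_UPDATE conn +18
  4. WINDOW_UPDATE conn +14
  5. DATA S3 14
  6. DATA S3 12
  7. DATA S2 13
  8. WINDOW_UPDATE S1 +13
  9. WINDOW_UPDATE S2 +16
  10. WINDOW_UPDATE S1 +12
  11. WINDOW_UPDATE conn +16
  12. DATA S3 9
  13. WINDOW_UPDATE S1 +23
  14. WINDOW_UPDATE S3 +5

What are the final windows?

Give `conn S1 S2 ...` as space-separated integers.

Answer: 13 85 40 -17

Derivation:
Op 1: conn=21 S1=37 S2=37 S3=21 blocked=[]
Op 2: conn=13 S1=37 S2=37 S3=13 blocked=[]
Op 3: conn=31 S1=37 S2=37 S3=13 blocked=[]
Op 4: conn=45 S1=37 S2=37 S3=13 blocked=[]
Op 5: conn=31 S1=37 S2=37 S3=-1 blocked=[3]
Op 6: conn=19 S1=37 S2=37 S3=-13 blocked=[3]
Op 7: conn=6 S1=37 S2=24 S3=-13 blocked=[3]
Op 8: conn=6 S1=50 S2=24 S3=-13 blocked=[3]
Op 9: conn=6 S1=50 S2=40 S3=-13 blocked=[3]
Op 10: conn=6 S1=62 S2=40 S3=-13 blocked=[3]
Op 11: conn=22 S1=62 S2=40 S3=-13 blocked=[3]
Op 12: conn=13 S1=62 S2=40 S3=-22 blocked=[3]
Op 13: conn=13 S1=85 S2=40 S3=-22 blocked=[3]
Op 14: conn=13 S1=85 S2=40 S3=-17 blocked=[3]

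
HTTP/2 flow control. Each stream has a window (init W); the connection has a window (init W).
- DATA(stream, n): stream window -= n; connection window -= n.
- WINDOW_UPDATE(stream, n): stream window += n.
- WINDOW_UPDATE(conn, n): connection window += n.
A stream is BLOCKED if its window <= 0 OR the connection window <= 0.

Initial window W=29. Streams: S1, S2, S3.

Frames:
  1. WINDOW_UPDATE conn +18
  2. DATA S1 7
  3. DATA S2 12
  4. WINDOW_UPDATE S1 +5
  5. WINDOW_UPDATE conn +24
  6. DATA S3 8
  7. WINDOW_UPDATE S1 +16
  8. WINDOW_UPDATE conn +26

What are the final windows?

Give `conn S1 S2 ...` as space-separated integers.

Answer: 70 43 17 21

Derivation:
Op 1: conn=47 S1=29 S2=29 S3=29 blocked=[]
Op 2: conn=40 S1=22 S2=29 S3=29 blocked=[]
Op 3: conn=28 S1=22 S2=17 S3=29 blocked=[]
Op 4: conn=28 S1=27 S2=17 S3=29 blocked=[]
Op 5: conn=52 S1=27 S2=17 S3=29 blocked=[]
Op 6: conn=44 S1=27 S2=17 S3=21 blocked=[]
Op 7: conn=44 S1=43 S2=17 S3=21 blocked=[]
Op 8: conn=70 S1=43 S2=17 S3=21 blocked=[]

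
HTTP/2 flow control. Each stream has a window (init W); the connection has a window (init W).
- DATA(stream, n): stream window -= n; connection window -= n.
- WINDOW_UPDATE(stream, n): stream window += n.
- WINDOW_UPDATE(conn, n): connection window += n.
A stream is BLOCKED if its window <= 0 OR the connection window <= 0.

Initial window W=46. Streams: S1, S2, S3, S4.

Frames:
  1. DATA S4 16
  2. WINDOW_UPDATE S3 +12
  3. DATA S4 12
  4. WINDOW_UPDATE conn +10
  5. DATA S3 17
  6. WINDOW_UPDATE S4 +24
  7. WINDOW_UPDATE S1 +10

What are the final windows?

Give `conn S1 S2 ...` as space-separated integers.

Op 1: conn=30 S1=46 S2=46 S3=46 S4=30 blocked=[]
Op 2: conn=30 S1=46 S2=46 S3=58 S4=30 blocked=[]
Op 3: conn=18 S1=46 S2=46 S3=58 S4=18 blocked=[]
Op 4: conn=28 S1=46 S2=46 S3=58 S4=18 blocked=[]
Op 5: conn=11 S1=46 S2=46 S3=41 S4=18 blocked=[]
Op 6: conn=11 S1=46 S2=46 S3=41 S4=42 blocked=[]
Op 7: conn=11 S1=56 S2=46 S3=41 S4=42 blocked=[]

Answer: 11 56 46 41 42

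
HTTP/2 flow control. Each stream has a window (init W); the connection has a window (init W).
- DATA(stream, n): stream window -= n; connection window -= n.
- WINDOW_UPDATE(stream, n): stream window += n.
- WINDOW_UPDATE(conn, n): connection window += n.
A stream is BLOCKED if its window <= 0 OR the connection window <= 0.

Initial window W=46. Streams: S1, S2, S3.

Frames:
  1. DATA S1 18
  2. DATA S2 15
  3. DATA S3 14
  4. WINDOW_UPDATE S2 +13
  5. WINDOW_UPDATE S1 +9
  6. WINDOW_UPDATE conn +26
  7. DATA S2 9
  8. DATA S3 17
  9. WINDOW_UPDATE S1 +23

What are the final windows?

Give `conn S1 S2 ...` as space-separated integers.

Op 1: conn=28 S1=28 S2=46 S3=46 blocked=[]
Op 2: conn=13 S1=28 S2=31 S3=46 blocked=[]
Op 3: conn=-1 S1=28 S2=31 S3=32 blocked=[1, 2, 3]
Op 4: conn=-1 S1=28 S2=44 S3=32 blocked=[1, 2, 3]
Op 5: conn=-1 S1=37 S2=44 S3=32 blocked=[1, 2, 3]
Op 6: conn=25 S1=37 S2=44 S3=32 blocked=[]
Op 7: conn=16 S1=37 S2=35 S3=32 blocked=[]
Op 8: conn=-1 S1=37 S2=35 S3=15 blocked=[1, 2, 3]
Op 9: conn=-1 S1=60 S2=35 S3=15 blocked=[1, 2, 3]

Answer: -1 60 35 15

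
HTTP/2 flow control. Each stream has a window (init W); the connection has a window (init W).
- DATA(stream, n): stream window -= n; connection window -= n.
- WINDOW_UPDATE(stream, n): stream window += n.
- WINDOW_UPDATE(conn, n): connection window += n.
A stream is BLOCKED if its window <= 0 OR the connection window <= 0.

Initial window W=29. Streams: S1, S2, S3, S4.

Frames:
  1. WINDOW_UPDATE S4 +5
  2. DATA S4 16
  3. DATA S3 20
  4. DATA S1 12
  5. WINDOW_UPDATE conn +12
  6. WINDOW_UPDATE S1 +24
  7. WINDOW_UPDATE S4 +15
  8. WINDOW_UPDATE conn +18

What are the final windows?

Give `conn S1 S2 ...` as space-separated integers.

Op 1: conn=29 S1=29 S2=29 S3=29 S4=34 blocked=[]
Op 2: conn=13 S1=29 S2=29 S3=29 S4=18 blocked=[]
Op 3: conn=-7 S1=29 S2=29 S3=9 S4=18 blocked=[1, 2, 3, 4]
Op 4: conn=-19 S1=17 S2=29 S3=9 S4=18 blocked=[1, 2, 3, 4]
Op 5: conn=-7 S1=17 S2=29 S3=9 S4=18 blocked=[1, 2, 3, 4]
Op 6: conn=-7 S1=41 S2=29 S3=9 S4=18 blocked=[1, 2, 3, 4]
Op 7: conn=-7 S1=41 S2=29 S3=9 S4=33 blocked=[1, 2, 3, 4]
Op 8: conn=11 S1=41 S2=29 S3=9 S4=33 blocked=[]

Answer: 11 41 29 9 33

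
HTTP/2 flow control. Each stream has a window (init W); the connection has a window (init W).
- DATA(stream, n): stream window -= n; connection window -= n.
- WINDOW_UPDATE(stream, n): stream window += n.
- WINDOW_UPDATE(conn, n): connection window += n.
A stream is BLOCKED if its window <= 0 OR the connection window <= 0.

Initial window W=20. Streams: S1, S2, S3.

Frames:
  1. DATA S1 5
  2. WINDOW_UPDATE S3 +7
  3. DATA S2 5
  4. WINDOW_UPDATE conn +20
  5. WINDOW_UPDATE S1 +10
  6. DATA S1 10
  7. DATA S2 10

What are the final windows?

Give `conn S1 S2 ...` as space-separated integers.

Op 1: conn=15 S1=15 S2=20 S3=20 blocked=[]
Op 2: conn=15 S1=15 S2=20 S3=27 blocked=[]
Op 3: conn=10 S1=15 S2=15 S3=27 blocked=[]
Op 4: conn=30 S1=15 S2=15 S3=27 blocked=[]
Op 5: conn=30 S1=25 S2=15 S3=27 blocked=[]
Op 6: conn=20 S1=15 S2=15 S3=27 blocked=[]
Op 7: conn=10 S1=15 S2=5 S3=27 blocked=[]

Answer: 10 15 5 27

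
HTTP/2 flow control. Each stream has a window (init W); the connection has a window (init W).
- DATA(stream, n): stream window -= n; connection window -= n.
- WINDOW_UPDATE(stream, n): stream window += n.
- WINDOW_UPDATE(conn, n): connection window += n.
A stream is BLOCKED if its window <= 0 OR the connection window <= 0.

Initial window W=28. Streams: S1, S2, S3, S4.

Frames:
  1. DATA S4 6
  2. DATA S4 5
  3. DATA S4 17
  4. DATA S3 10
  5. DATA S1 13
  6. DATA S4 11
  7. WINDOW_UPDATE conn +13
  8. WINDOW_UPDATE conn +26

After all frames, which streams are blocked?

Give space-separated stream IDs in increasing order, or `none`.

Op 1: conn=22 S1=28 S2=28 S3=28 S4=22 blocked=[]
Op 2: conn=17 S1=28 S2=28 S3=28 S4=17 blocked=[]
Op 3: conn=0 S1=28 S2=28 S3=28 S4=0 blocked=[1, 2, 3, 4]
Op 4: conn=-10 S1=28 S2=28 S3=18 S4=0 blocked=[1, 2, 3, 4]
Op 5: conn=-23 S1=15 S2=28 S3=18 S4=0 blocked=[1, 2, 3, 4]
Op 6: conn=-34 S1=15 S2=28 S3=18 S4=-11 blocked=[1, 2, 3, 4]
Op 7: conn=-21 S1=15 S2=28 S3=18 S4=-11 blocked=[1, 2, 3, 4]
Op 8: conn=5 S1=15 S2=28 S3=18 S4=-11 blocked=[4]

Answer: S4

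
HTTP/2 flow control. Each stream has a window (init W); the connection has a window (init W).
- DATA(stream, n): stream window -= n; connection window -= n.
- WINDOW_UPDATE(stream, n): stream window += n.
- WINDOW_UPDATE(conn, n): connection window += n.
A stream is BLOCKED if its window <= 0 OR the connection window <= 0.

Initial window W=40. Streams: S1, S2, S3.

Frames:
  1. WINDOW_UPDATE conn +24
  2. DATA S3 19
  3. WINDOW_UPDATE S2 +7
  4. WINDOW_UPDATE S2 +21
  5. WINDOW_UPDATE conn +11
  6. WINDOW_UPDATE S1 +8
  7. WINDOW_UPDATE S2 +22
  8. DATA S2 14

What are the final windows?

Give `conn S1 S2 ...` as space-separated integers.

Answer: 42 48 76 21

Derivation:
Op 1: conn=64 S1=40 S2=40 S3=40 blocked=[]
Op 2: conn=45 S1=40 S2=40 S3=21 blocked=[]
Op 3: conn=45 S1=40 S2=47 S3=21 blocked=[]
Op 4: conn=45 S1=40 S2=68 S3=21 blocked=[]
Op 5: conn=56 S1=40 S2=68 S3=21 blocked=[]
Op 6: conn=56 S1=48 S2=68 S3=21 blocked=[]
Op 7: conn=56 S1=48 S2=90 S3=21 blocked=[]
Op 8: conn=42 S1=48 S2=76 S3=21 blocked=[]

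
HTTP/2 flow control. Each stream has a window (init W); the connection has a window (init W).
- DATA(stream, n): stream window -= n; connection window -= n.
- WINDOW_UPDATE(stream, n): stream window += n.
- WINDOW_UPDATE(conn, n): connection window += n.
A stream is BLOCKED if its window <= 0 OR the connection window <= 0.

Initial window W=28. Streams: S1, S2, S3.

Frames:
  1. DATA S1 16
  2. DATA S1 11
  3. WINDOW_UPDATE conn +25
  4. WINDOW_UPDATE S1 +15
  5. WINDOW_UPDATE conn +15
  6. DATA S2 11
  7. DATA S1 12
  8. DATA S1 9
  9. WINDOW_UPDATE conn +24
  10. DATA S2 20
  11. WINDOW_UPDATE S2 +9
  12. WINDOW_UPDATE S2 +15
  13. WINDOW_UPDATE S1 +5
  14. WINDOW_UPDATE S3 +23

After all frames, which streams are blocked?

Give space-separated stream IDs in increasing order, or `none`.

Answer: S1

Derivation:
Op 1: conn=12 S1=12 S2=28 S3=28 blocked=[]
Op 2: conn=1 S1=1 S2=28 S3=28 blocked=[]
Op 3: conn=26 S1=1 S2=28 S3=28 blocked=[]
Op 4: conn=26 S1=16 S2=28 S3=28 blocked=[]
Op 5: conn=41 S1=16 S2=28 S3=28 blocked=[]
Op 6: conn=30 S1=16 S2=17 S3=28 blocked=[]
Op 7: conn=18 S1=4 S2=17 S3=28 blocked=[]
Op 8: conn=9 S1=-5 S2=17 S3=28 blocked=[1]
Op 9: conn=33 S1=-5 S2=17 S3=28 blocked=[1]
Op 10: conn=13 S1=-5 S2=-3 S3=28 blocked=[1, 2]
Op 11: conn=13 S1=-5 S2=6 S3=28 blocked=[1]
Op 12: conn=13 S1=-5 S2=21 S3=28 blocked=[1]
Op 13: conn=13 S1=0 S2=21 S3=28 blocked=[1]
Op 14: conn=13 S1=0 S2=21 S3=51 blocked=[1]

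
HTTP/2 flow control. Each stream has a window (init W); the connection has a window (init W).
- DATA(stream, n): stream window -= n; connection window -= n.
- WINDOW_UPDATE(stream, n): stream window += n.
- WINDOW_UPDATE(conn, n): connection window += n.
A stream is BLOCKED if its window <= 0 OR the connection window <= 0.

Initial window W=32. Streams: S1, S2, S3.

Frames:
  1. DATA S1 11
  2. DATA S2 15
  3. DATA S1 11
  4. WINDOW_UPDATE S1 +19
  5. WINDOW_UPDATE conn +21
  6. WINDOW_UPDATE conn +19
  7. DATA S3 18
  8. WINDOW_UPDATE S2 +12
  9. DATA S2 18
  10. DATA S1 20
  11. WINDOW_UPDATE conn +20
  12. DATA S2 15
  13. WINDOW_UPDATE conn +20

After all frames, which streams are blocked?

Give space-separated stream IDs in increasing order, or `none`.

Answer: S2

Derivation:
Op 1: conn=21 S1=21 S2=32 S3=32 blocked=[]
Op 2: conn=6 S1=21 S2=17 S3=32 blocked=[]
Op 3: conn=-5 S1=10 S2=17 S3=32 blocked=[1, 2, 3]
Op 4: conn=-5 S1=29 S2=17 S3=32 blocked=[1, 2, 3]
Op 5: conn=16 S1=29 S2=17 S3=32 blocked=[]
Op 6: conn=35 S1=29 S2=17 S3=32 blocked=[]
Op 7: conn=17 S1=29 S2=17 S3=14 blocked=[]
Op 8: conn=17 S1=29 S2=29 S3=14 blocked=[]
Op 9: conn=-1 S1=29 S2=11 S3=14 blocked=[1, 2, 3]
Op 10: conn=-21 S1=9 S2=11 S3=14 blocked=[1, 2, 3]
Op 11: conn=-1 S1=9 S2=11 S3=14 blocked=[1, 2, 3]
Op 12: conn=-16 S1=9 S2=-4 S3=14 blocked=[1, 2, 3]
Op 13: conn=4 S1=9 S2=-4 S3=14 blocked=[2]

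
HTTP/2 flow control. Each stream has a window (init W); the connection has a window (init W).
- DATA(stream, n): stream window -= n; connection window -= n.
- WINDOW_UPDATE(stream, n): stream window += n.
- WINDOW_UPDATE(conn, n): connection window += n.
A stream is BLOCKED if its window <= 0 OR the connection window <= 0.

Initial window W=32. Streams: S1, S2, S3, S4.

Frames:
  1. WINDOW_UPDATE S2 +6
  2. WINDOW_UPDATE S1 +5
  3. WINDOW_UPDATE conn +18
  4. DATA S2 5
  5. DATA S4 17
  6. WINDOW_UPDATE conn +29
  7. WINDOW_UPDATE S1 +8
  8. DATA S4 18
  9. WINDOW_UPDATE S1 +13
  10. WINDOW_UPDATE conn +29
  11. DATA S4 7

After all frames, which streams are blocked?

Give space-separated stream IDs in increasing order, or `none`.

Op 1: conn=32 S1=32 S2=38 S3=32 S4=32 blocked=[]
Op 2: conn=32 S1=37 S2=38 S3=32 S4=32 blocked=[]
Op 3: conn=50 S1=37 S2=38 S3=32 S4=32 blocked=[]
Op 4: conn=45 S1=37 S2=33 S3=32 S4=32 blocked=[]
Op 5: conn=28 S1=37 S2=33 S3=32 S4=15 blocked=[]
Op 6: conn=57 S1=37 S2=33 S3=32 S4=15 blocked=[]
Op 7: conn=57 S1=45 S2=33 S3=32 S4=15 blocked=[]
Op 8: conn=39 S1=45 S2=33 S3=32 S4=-3 blocked=[4]
Op 9: conn=39 S1=58 S2=33 S3=32 S4=-3 blocked=[4]
Op 10: conn=68 S1=58 S2=33 S3=32 S4=-3 blocked=[4]
Op 11: conn=61 S1=58 S2=33 S3=32 S4=-10 blocked=[4]

Answer: S4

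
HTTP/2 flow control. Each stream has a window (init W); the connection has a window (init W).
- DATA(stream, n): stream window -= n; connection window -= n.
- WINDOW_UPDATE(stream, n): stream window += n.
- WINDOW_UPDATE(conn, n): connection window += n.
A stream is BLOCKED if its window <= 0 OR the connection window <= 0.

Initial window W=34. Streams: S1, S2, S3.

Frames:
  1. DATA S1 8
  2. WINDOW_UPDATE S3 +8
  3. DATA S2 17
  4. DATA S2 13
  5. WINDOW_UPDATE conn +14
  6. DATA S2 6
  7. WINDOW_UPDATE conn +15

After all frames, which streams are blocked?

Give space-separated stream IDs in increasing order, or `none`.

Answer: S2

Derivation:
Op 1: conn=26 S1=26 S2=34 S3=34 blocked=[]
Op 2: conn=26 S1=26 S2=34 S3=42 blocked=[]
Op 3: conn=9 S1=26 S2=17 S3=42 blocked=[]
Op 4: conn=-4 S1=26 S2=4 S3=42 blocked=[1, 2, 3]
Op 5: conn=10 S1=26 S2=4 S3=42 blocked=[]
Op 6: conn=4 S1=26 S2=-2 S3=42 blocked=[2]
Op 7: conn=19 S1=26 S2=-2 S3=42 blocked=[2]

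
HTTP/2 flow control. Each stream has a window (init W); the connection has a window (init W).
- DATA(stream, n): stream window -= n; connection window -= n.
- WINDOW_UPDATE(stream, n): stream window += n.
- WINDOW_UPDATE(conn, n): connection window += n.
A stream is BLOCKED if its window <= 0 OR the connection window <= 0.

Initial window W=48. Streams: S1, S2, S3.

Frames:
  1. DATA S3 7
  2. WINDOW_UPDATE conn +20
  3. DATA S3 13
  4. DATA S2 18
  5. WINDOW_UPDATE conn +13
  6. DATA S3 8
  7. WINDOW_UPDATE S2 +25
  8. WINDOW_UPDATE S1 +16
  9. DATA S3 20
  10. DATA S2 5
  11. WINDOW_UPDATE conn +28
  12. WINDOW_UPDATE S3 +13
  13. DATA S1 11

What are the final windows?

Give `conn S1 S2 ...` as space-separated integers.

Answer: 27 53 50 13

Derivation:
Op 1: conn=41 S1=48 S2=48 S3=41 blocked=[]
Op 2: conn=61 S1=48 S2=48 S3=41 blocked=[]
Op 3: conn=48 S1=48 S2=48 S3=28 blocked=[]
Op 4: conn=30 S1=48 S2=30 S3=28 blocked=[]
Op 5: conn=43 S1=48 S2=30 S3=28 blocked=[]
Op 6: conn=35 S1=48 S2=30 S3=20 blocked=[]
Op 7: conn=35 S1=48 S2=55 S3=20 blocked=[]
Op 8: conn=35 S1=64 S2=55 S3=20 blocked=[]
Op 9: conn=15 S1=64 S2=55 S3=0 blocked=[3]
Op 10: conn=10 S1=64 S2=50 S3=0 blocked=[3]
Op 11: conn=38 S1=64 S2=50 S3=0 blocked=[3]
Op 12: conn=38 S1=64 S2=50 S3=13 blocked=[]
Op 13: conn=27 S1=53 S2=50 S3=13 blocked=[]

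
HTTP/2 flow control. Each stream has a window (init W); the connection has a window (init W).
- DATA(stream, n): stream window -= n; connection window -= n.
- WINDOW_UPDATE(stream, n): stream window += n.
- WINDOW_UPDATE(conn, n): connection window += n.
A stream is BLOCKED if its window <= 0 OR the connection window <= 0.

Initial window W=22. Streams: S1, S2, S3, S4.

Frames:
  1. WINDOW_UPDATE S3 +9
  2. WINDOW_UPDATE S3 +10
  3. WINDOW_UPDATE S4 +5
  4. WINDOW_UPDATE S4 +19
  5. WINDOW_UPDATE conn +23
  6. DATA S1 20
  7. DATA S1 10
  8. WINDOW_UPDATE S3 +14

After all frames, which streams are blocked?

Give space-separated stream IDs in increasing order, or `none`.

Answer: S1

Derivation:
Op 1: conn=22 S1=22 S2=22 S3=31 S4=22 blocked=[]
Op 2: conn=22 S1=22 S2=22 S3=41 S4=22 blocked=[]
Op 3: conn=22 S1=22 S2=22 S3=41 S4=27 blocked=[]
Op 4: conn=22 S1=22 S2=22 S3=41 S4=46 blocked=[]
Op 5: conn=45 S1=22 S2=22 S3=41 S4=46 blocked=[]
Op 6: conn=25 S1=2 S2=22 S3=41 S4=46 blocked=[]
Op 7: conn=15 S1=-8 S2=22 S3=41 S4=46 blocked=[1]
Op 8: conn=15 S1=-8 S2=22 S3=55 S4=46 blocked=[1]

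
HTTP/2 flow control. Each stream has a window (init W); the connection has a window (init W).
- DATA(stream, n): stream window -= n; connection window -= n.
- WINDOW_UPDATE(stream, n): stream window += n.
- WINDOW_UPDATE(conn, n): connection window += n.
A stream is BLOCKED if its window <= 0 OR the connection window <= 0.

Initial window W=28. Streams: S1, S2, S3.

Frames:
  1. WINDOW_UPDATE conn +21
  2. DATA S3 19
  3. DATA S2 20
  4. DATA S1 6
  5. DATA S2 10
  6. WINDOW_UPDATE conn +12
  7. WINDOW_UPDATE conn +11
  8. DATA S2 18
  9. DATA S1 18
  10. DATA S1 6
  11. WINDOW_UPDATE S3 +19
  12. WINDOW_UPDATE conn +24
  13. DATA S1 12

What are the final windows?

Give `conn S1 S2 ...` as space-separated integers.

Op 1: conn=49 S1=28 S2=28 S3=28 blocked=[]
Op 2: conn=30 S1=28 S2=28 S3=9 blocked=[]
Op 3: conn=10 S1=28 S2=8 S3=9 blocked=[]
Op 4: conn=4 S1=22 S2=8 S3=9 blocked=[]
Op 5: conn=-6 S1=22 S2=-2 S3=9 blocked=[1, 2, 3]
Op 6: conn=6 S1=22 S2=-2 S3=9 blocked=[2]
Op 7: conn=17 S1=22 S2=-2 S3=9 blocked=[2]
Op 8: conn=-1 S1=22 S2=-20 S3=9 blocked=[1, 2, 3]
Op 9: conn=-19 S1=4 S2=-20 S3=9 blocked=[1, 2, 3]
Op 10: conn=-25 S1=-2 S2=-20 S3=9 blocked=[1, 2, 3]
Op 11: conn=-25 S1=-2 S2=-20 S3=28 blocked=[1, 2, 3]
Op 12: conn=-1 S1=-2 S2=-20 S3=28 blocked=[1, 2, 3]
Op 13: conn=-13 S1=-14 S2=-20 S3=28 blocked=[1, 2, 3]

Answer: -13 -14 -20 28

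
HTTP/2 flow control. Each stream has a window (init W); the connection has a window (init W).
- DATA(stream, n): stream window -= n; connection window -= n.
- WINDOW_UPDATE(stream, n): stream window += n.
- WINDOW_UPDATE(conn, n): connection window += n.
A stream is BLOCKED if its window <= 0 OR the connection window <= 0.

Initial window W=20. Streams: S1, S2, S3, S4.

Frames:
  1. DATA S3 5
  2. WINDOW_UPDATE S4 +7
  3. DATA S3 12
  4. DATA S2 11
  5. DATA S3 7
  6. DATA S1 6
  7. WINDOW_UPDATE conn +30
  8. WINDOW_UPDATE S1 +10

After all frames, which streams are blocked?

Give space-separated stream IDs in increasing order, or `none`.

Answer: S3

Derivation:
Op 1: conn=15 S1=20 S2=20 S3=15 S4=20 blocked=[]
Op 2: conn=15 S1=20 S2=20 S3=15 S4=27 blocked=[]
Op 3: conn=3 S1=20 S2=20 S3=3 S4=27 blocked=[]
Op 4: conn=-8 S1=20 S2=9 S3=3 S4=27 blocked=[1, 2, 3, 4]
Op 5: conn=-15 S1=20 S2=9 S3=-4 S4=27 blocked=[1, 2, 3, 4]
Op 6: conn=-21 S1=14 S2=9 S3=-4 S4=27 blocked=[1, 2, 3, 4]
Op 7: conn=9 S1=14 S2=9 S3=-4 S4=27 blocked=[3]
Op 8: conn=9 S1=24 S2=9 S3=-4 S4=27 blocked=[3]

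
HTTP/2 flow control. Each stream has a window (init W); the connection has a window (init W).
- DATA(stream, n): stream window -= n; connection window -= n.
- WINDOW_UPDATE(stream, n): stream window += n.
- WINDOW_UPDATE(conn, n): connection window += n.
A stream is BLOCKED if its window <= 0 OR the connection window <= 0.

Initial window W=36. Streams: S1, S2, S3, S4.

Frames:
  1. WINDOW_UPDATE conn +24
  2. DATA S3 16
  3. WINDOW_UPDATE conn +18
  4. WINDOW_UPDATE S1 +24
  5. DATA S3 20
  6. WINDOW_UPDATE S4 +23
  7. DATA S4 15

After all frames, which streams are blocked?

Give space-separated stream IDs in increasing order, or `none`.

Answer: S3

Derivation:
Op 1: conn=60 S1=36 S2=36 S3=36 S4=36 blocked=[]
Op 2: conn=44 S1=36 S2=36 S3=20 S4=36 blocked=[]
Op 3: conn=62 S1=36 S2=36 S3=20 S4=36 blocked=[]
Op 4: conn=62 S1=60 S2=36 S3=20 S4=36 blocked=[]
Op 5: conn=42 S1=60 S2=36 S3=0 S4=36 blocked=[3]
Op 6: conn=42 S1=60 S2=36 S3=0 S4=59 blocked=[3]
Op 7: conn=27 S1=60 S2=36 S3=0 S4=44 blocked=[3]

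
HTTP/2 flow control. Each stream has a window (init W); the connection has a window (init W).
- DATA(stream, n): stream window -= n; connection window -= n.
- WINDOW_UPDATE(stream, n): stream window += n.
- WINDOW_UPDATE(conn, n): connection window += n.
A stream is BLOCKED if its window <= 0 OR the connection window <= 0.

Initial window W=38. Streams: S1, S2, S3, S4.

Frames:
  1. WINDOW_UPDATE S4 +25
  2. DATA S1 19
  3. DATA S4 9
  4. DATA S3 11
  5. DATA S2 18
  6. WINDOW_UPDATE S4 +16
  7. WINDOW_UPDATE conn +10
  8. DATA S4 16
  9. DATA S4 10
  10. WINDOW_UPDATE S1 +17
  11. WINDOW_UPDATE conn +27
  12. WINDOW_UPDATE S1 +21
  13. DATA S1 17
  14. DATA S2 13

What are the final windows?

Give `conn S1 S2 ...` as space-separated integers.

Answer: -38 40 7 27 44

Derivation:
Op 1: conn=38 S1=38 S2=38 S3=38 S4=63 blocked=[]
Op 2: conn=19 S1=19 S2=38 S3=38 S4=63 blocked=[]
Op 3: conn=10 S1=19 S2=38 S3=38 S4=54 blocked=[]
Op 4: conn=-1 S1=19 S2=38 S3=27 S4=54 blocked=[1, 2, 3, 4]
Op 5: conn=-19 S1=19 S2=20 S3=27 S4=54 blocked=[1, 2, 3, 4]
Op 6: conn=-19 S1=19 S2=20 S3=27 S4=70 blocked=[1, 2, 3, 4]
Op 7: conn=-9 S1=19 S2=20 S3=27 S4=70 blocked=[1, 2, 3, 4]
Op 8: conn=-25 S1=19 S2=20 S3=27 S4=54 blocked=[1, 2, 3, 4]
Op 9: conn=-35 S1=19 S2=20 S3=27 S4=44 blocked=[1, 2, 3, 4]
Op 10: conn=-35 S1=36 S2=20 S3=27 S4=44 blocked=[1, 2, 3, 4]
Op 11: conn=-8 S1=36 S2=20 S3=27 S4=44 blocked=[1, 2, 3, 4]
Op 12: conn=-8 S1=57 S2=20 S3=27 S4=44 blocked=[1, 2, 3, 4]
Op 13: conn=-25 S1=40 S2=20 S3=27 S4=44 blocked=[1, 2, 3, 4]
Op 14: conn=-38 S1=40 S2=7 S3=27 S4=44 blocked=[1, 2, 3, 4]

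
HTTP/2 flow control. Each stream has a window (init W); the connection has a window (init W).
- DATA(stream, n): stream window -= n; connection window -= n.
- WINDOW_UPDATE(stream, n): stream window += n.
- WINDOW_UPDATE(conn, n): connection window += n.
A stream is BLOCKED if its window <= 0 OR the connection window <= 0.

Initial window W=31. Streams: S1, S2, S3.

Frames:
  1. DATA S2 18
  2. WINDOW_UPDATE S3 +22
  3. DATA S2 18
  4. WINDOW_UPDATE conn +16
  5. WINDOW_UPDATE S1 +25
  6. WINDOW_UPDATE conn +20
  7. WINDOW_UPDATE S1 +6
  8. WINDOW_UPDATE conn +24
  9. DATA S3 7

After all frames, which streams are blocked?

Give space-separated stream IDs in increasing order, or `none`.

Op 1: conn=13 S1=31 S2=13 S3=31 blocked=[]
Op 2: conn=13 S1=31 S2=13 S3=53 blocked=[]
Op 3: conn=-5 S1=31 S2=-5 S3=53 blocked=[1, 2, 3]
Op 4: conn=11 S1=31 S2=-5 S3=53 blocked=[2]
Op 5: conn=11 S1=56 S2=-5 S3=53 blocked=[2]
Op 6: conn=31 S1=56 S2=-5 S3=53 blocked=[2]
Op 7: conn=31 S1=62 S2=-5 S3=53 blocked=[2]
Op 8: conn=55 S1=62 S2=-5 S3=53 blocked=[2]
Op 9: conn=48 S1=62 S2=-5 S3=46 blocked=[2]

Answer: S2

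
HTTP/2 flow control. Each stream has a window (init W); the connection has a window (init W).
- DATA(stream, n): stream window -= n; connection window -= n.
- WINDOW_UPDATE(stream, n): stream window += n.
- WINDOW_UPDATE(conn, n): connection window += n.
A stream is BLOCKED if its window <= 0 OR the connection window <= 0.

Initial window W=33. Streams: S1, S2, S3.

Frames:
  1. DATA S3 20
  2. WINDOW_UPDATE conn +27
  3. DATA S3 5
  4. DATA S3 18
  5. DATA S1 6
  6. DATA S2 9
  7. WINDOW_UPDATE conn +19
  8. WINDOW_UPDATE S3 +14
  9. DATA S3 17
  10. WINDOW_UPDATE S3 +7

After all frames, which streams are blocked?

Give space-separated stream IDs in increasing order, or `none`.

Op 1: conn=13 S1=33 S2=33 S3=13 blocked=[]
Op 2: conn=40 S1=33 S2=33 S3=13 blocked=[]
Op 3: conn=35 S1=33 S2=33 S3=8 blocked=[]
Op 4: conn=17 S1=33 S2=33 S3=-10 blocked=[3]
Op 5: conn=11 S1=27 S2=33 S3=-10 blocked=[3]
Op 6: conn=2 S1=27 S2=24 S3=-10 blocked=[3]
Op 7: conn=21 S1=27 S2=24 S3=-10 blocked=[3]
Op 8: conn=21 S1=27 S2=24 S3=4 blocked=[]
Op 9: conn=4 S1=27 S2=24 S3=-13 blocked=[3]
Op 10: conn=4 S1=27 S2=24 S3=-6 blocked=[3]

Answer: S3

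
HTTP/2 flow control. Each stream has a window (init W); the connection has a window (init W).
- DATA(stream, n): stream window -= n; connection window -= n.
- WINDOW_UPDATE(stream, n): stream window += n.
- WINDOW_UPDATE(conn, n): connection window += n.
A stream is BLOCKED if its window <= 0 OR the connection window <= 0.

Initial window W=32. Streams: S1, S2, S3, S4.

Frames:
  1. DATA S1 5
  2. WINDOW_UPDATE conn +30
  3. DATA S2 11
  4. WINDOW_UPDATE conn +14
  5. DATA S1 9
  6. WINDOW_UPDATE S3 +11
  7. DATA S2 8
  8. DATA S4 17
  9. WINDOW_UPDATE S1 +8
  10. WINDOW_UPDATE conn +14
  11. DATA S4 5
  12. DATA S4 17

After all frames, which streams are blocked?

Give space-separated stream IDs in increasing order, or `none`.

Answer: S4

Derivation:
Op 1: conn=27 S1=27 S2=32 S3=32 S4=32 blocked=[]
Op 2: conn=57 S1=27 S2=32 S3=32 S4=32 blocked=[]
Op 3: conn=46 S1=27 S2=21 S3=32 S4=32 blocked=[]
Op 4: conn=60 S1=27 S2=21 S3=32 S4=32 blocked=[]
Op 5: conn=51 S1=18 S2=21 S3=32 S4=32 blocked=[]
Op 6: conn=51 S1=18 S2=21 S3=43 S4=32 blocked=[]
Op 7: conn=43 S1=18 S2=13 S3=43 S4=32 blocked=[]
Op 8: conn=26 S1=18 S2=13 S3=43 S4=15 blocked=[]
Op 9: conn=26 S1=26 S2=13 S3=43 S4=15 blocked=[]
Op 10: conn=40 S1=26 S2=13 S3=43 S4=15 blocked=[]
Op 11: conn=35 S1=26 S2=13 S3=43 S4=10 blocked=[]
Op 12: conn=18 S1=26 S2=13 S3=43 S4=-7 blocked=[4]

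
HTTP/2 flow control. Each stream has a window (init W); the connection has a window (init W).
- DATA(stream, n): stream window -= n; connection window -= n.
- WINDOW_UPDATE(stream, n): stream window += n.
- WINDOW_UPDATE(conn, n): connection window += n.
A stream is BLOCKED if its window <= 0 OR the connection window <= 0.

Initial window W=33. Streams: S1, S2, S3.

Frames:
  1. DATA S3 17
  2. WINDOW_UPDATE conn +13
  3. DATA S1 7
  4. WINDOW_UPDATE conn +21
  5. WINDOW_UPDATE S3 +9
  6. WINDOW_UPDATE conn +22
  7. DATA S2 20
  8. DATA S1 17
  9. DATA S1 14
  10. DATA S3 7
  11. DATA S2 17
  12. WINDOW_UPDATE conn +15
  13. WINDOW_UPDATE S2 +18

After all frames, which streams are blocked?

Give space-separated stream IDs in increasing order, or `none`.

Op 1: conn=16 S1=33 S2=33 S3=16 blocked=[]
Op 2: conn=29 S1=33 S2=33 S3=16 blocked=[]
Op 3: conn=22 S1=26 S2=33 S3=16 blocked=[]
Op 4: conn=43 S1=26 S2=33 S3=16 blocked=[]
Op 5: conn=43 S1=26 S2=33 S3=25 blocked=[]
Op 6: conn=65 S1=26 S2=33 S3=25 blocked=[]
Op 7: conn=45 S1=26 S2=13 S3=25 blocked=[]
Op 8: conn=28 S1=9 S2=13 S3=25 blocked=[]
Op 9: conn=14 S1=-5 S2=13 S3=25 blocked=[1]
Op 10: conn=7 S1=-5 S2=13 S3=18 blocked=[1]
Op 11: conn=-10 S1=-5 S2=-4 S3=18 blocked=[1, 2, 3]
Op 12: conn=5 S1=-5 S2=-4 S3=18 blocked=[1, 2]
Op 13: conn=5 S1=-5 S2=14 S3=18 blocked=[1]

Answer: S1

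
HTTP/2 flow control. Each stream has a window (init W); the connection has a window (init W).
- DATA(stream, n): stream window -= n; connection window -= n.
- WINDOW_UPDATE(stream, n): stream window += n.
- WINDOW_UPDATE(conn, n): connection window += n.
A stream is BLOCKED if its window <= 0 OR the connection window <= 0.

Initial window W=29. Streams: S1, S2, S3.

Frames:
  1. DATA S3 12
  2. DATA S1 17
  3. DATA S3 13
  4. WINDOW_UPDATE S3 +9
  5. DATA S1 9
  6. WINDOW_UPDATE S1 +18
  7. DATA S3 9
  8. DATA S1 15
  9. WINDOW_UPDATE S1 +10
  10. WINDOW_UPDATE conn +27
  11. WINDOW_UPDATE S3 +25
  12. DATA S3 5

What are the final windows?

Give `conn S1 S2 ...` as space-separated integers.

Op 1: conn=17 S1=29 S2=29 S3=17 blocked=[]
Op 2: conn=0 S1=12 S2=29 S3=17 blocked=[1, 2, 3]
Op 3: conn=-13 S1=12 S2=29 S3=4 blocked=[1, 2, 3]
Op 4: conn=-13 S1=12 S2=29 S3=13 blocked=[1, 2, 3]
Op 5: conn=-22 S1=3 S2=29 S3=13 blocked=[1, 2, 3]
Op 6: conn=-22 S1=21 S2=29 S3=13 blocked=[1, 2, 3]
Op 7: conn=-31 S1=21 S2=29 S3=4 blocked=[1, 2, 3]
Op 8: conn=-46 S1=6 S2=29 S3=4 blocked=[1, 2, 3]
Op 9: conn=-46 S1=16 S2=29 S3=4 blocked=[1, 2, 3]
Op 10: conn=-19 S1=16 S2=29 S3=4 blocked=[1, 2, 3]
Op 11: conn=-19 S1=16 S2=29 S3=29 blocked=[1, 2, 3]
Op 12: conn=-24 S1=16 S2=29 S3=24 blocked=[1, 2, 3]

Answer: -24 16 29 24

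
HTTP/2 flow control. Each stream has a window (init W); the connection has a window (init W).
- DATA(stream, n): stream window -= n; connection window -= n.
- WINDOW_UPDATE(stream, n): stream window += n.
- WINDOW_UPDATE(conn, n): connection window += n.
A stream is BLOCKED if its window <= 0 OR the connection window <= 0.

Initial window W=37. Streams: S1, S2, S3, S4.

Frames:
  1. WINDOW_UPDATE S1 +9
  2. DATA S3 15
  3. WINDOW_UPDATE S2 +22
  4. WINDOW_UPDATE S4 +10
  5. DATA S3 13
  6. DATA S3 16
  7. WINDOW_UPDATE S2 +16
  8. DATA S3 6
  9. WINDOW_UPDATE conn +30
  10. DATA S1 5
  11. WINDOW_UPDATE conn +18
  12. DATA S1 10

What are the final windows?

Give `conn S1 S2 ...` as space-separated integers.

Op 1: conn=37 S1=46 S2=37 S3=37 S4=37 blocked=[]
Op 2: conn=22 S1=46 S2=37 S3=22 S4=37 blocked=[]
Op 3: conn=22 S1=46 S2=59 S3=22 S4=37 blocked=[]
Op 4: conn=22 S1=46 S2=59 S3=22 S4=47 blocked=[]
Op 5: conn=9 S1=46 S2=59 S3=9 S4=47 blocked=[]
Op 6: conn=-7 S1=46 S2=59 S3=-7 S4=47 blocked=[1, 2, 3, 4]
Op 7: conn=-7 S1=46 S2=75 S3=-7 S4=47 blocked=[1, 2, 3, 4]
Op 8: conn=-13 S1=46 S2=75 S3=-13 S4=47 blocked=[1, 2, 3, 4]
Op 9: conn=17 S1=46 S2=75 S3=-13 S4=47 blocked=[3]
Op 10: conn=12 S1=41 S2=75 S3=-13 S4=47 blocked=[3]
Op 11: conn=30 S1=41 S2=75 S3=-13 S4=47 blocked=[3]
Op 12: conn=20 S1=31 S2=75 S3=-13 S4=47 blocked=[3]

Answer: 20 31 75 -13 47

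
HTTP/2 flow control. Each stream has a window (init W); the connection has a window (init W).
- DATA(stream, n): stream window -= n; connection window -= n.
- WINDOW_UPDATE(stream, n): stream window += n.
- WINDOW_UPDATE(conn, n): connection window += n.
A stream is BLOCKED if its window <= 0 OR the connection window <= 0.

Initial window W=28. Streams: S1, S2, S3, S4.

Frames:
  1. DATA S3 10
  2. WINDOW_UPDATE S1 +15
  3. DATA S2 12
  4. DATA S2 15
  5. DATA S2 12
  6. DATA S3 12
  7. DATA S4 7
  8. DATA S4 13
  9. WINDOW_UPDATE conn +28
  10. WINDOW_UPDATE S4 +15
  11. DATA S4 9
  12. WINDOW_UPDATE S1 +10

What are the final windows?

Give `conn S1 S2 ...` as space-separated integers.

Op 1: conn=18 S1=28 S2=28 S3=18 S4=28 blocked=[]
Op 2: conn=18 S1=43 S2=28 S3=18 S4=28 blocked=[]
Op 3: conn=6 S1=43 S2=16 S3=18 S4=28 blocked=[]
Op 4: conn=-9 S1=43 S2=1 S3=18 S4=28 blocked=[1, 2, 3, 4]
Op 5: conn=-21 S1=43 S2=-11 S3=18 S4=28 blocked=[1, 2, 3, 4]
Op 6: conn=-33 S1=43 S2=-11 S3=6 S4=28 blocked=[1, 2, 3, 4]
Op 7: conn=-40 S1=43 S2=-11 S3=6 S4=21 blocked=[1, 2, 3, 4]
Op 8: conn=-53 S1=43 S2=-11 S3=6 S4=8 blocked=[1, 2, 3, 4]
Op 9: conn=-25 S1=43 S2=-11 S3=6 S4=8 blocked=[1, 2, 3, 4]
Op 10: conn=-25 S1=43 S2=-11 S3=6 S4=23 blocked=[1, 2, 3, 4]
Op 11: conn=-34 S1=43 S2=-11 S3=6 S4=14 blocked=[1, 2, 3, 4]
Op 12: conn=-34 S1=53 S2=-11 S3=6 S4=14 blocked=[1, 2, 3, 4]

Answer: -34 53 -11 6 14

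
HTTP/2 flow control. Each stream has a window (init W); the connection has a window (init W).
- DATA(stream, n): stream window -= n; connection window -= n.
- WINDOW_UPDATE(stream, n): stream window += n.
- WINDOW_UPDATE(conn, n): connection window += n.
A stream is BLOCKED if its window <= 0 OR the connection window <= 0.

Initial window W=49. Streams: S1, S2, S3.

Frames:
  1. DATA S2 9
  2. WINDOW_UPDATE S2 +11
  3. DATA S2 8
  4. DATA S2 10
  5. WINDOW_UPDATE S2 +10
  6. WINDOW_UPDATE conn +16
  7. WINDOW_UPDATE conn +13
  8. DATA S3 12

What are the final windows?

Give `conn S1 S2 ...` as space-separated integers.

Op 1: conn=40 S1=49 S2=40 S3=49 blocked=[]
Op 2: conn=40 S1=49 S2=51 S3=49 blocked=[]
Op 3: conn=32 S1=49 S2=43 S3=49 blocked=[]
Op 4: conn=22 S1=49 S2=33 S3=49 blocked=[]
Op 5: conn=22 S1=49 S2=43 S3=49 blocked=[]
Op 6: conn=38 S1=49 S2=43 S3=49 blocked=[]
Op 7: conn=51 S1=49 S2=43 S3=49 blocked=[]
Op 8: conn=39 S1=49 S2=43 S3=37 blocked=[]

Answer: 39 49 43 37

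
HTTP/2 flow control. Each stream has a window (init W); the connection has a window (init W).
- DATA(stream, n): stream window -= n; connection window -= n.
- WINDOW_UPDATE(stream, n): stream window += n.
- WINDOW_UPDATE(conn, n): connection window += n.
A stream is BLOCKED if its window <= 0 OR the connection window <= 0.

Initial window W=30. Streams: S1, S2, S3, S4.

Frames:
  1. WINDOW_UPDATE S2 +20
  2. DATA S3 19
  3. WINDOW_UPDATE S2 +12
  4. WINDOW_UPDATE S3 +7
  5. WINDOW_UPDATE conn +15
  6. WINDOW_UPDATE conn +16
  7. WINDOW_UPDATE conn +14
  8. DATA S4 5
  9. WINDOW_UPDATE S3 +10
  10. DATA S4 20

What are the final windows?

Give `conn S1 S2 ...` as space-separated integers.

Op 1: conn=30 S1=30 S2=50 S3=30 S4=30 blocked=[]
Op 2: conn=11 S1=30 S2=50 S3=11 S4=30 blocked=[]
Op 3: conn=11 S1=30 S2=62 S3=11 S4=30 blocked=[]
Op 4: conn=11 S1=30 S2=62 S3=18 S4=30 blocked=[]
Op 5: conn=26 S1=30 S2=62 S3=18 S4=30 blocked=[]
Op 6: conn=42 S1=30 S2=62 S3=18 S4=30 blocked=[]
Op 7: conn=56 S1=30 S2=62 S3=18 S4=30 blocked=[]
Op 8: conn=51 S1=30 S2=62 S3=18 S4=25 blocked=[]
Op 9: conn=51 S1=30 S2=62 S3=28 S4=25 blocked=[]
Op 10: conn=31 S1=30 S2=62 S3=28 S4=5 blocked=[]

Answer: 31 30 62 28 5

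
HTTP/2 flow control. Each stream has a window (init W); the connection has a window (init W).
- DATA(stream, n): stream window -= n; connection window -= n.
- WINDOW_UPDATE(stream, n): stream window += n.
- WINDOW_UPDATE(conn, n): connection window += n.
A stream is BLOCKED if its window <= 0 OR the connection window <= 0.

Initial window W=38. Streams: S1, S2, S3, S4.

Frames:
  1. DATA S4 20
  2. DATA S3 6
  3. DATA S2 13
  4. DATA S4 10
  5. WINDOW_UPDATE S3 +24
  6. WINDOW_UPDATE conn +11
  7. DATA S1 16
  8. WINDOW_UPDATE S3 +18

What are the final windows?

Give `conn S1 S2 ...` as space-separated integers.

Answer: -16 22 25 74 8

Derivation:
Op 1: conn=18 S1=38 S2=38 S3=38 S4=18 blocked=[]
Op 2: conn=12 S1=38 S2=38 S3=32 S4=18 blocked=[]
Op 3: conn=-1 S1=38 S2=25 S3=32 S4=18 blocked=[1, 2, 3, 4]
Op 4: conn=-11 S1=38 S2=25 S3=32 S4=8 blocked=[1, 2, 3, 4]
Op 5: conn=-11 S1=38 S2=25 S3=56 S4=8 blocked=[1, 2, 3, 4]
Op 6: conn=0 S1=38 S2=25 S3=56 S4=8 blocked=[1, 2, 3, 4]
Op 7: conn=-16 S1=22 S2=25 S3=56 S4=8 blocked=[1, 2, 3, 4]
Op 8: conn=-16 S1=22 S2=25 S3=74 S4=8 blocked=[1, 2, 3, 4]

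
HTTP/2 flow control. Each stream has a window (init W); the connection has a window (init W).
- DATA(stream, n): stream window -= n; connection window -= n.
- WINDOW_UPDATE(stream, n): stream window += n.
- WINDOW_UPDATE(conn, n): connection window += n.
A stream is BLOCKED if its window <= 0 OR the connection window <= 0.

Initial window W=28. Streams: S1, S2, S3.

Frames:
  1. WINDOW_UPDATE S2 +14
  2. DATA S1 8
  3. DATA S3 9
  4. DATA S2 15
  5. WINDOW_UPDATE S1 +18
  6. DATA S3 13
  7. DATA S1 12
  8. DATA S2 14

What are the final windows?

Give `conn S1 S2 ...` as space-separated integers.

Op 1: conn=28 S1=28 S2=42 S3=28 blocked=[]
Op 2: conn=20 S1=20 S2=42 S3=28 blocked=[]
Op 3: conn=11 S1=20 S2=42 S3=19 blocked=[]
Op 4: conn=-4 S1=20 S2=27 S3=19 blocked=[1, 2, 3]
Op 5: conn=-4 S1=38 S2=27 S3=19 blocked=[1, 2, 3]
Op 6: conn=-17 S1=38 S2=27 S3=6 blocked=[1, 2, 3]
Op 7: conn=-29 S1=26 S2=27 S3=6 blocked=[1, 2, 3]
Op 8: conn=-43 S1=26 S2=13 S3=6 blocked=[1, 2, 3]

Answer: -43 26 13 6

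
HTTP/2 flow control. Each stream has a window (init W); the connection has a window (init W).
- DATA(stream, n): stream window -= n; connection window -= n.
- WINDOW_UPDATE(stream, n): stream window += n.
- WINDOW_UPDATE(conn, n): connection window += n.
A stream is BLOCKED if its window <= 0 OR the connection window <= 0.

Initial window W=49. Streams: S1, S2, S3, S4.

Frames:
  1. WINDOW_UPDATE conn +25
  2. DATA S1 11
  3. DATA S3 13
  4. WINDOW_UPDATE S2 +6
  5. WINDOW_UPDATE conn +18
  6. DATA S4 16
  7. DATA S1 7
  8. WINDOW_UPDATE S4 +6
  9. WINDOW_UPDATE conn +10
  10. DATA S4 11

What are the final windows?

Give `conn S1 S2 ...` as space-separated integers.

Answer: 44 31 55 36 28

Derivation:
Op 1: conn=74 S1=49 S2=49 S3=49 S4=49 blocked=[]
Op 2: conn=63 S1=38 S2=49 S3=49 S4=49 blocked=[]
Op 3: conn=50 S1=38 S2=49 S3=36 S4=49 blocked=[]
Op 4: conn=50 S1=38 S2=55 S3=36 S4=49 blocked=[]
Op 5: conn=68 S1=38 S2=55 S3=36 S4=49 blocked=[]
Op 6: conn=52 S1=38 S2=55 S3=36 S4=33 blocked=[]
Op 7: conn=45 S1=31 S2=55 S3=36 S4=33 blocked=[]
Op 8: conn=45 S1=31 S2=55 S3=36 S4=39 blocked=[]
Op 9: conn=55 S1=31 S2=55 S3=36 S4=39 blocked=[]
Op 10: conn=44 S1=31 S2=55 S3=36 S4=28 blocked=[]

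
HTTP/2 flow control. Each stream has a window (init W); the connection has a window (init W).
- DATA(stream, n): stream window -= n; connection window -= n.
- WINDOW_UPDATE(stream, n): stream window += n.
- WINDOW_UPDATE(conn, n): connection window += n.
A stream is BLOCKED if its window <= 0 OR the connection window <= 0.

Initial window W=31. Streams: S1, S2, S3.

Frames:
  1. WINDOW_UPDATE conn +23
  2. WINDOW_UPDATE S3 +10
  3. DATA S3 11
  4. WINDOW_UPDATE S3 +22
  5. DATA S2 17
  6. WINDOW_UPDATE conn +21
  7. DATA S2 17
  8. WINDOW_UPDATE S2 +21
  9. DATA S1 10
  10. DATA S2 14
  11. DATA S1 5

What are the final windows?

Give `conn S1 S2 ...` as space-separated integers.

Op 1: conn=54 S1=31 S2=31 S3=31 blocked=[]
Op 2: conn=54 S1=31 S2=31 S3=41 blocked=[]
Op 3: conn=43 S1=31 S2=31 S3=30 blocked=[]
Op 4: conn=43 S1=31 S2=31 S3=52 blocked=[]
Op 5: conn=26 S1=31 S2=14 S3=52 blocked=[]
Op 6: conn=47 S1=31 S2=14 S3=52 blocked=[]
Op 7: conn=30 S1=31 S2=-3 S3=52 blocked=[2]
Op 8: conn=30 S1=31 S2=18 S3=52 blocked=[]
Op 9: conn=20 S1=21 S2=18 S3=52 blocked=[]
Op 10: conn=6 S1=21 S2=4 S3=52 blocked=[]
Op 11: conn=1 S1=16 S2=4 S3=52 blocked=[]

Answer: 1 16 4 52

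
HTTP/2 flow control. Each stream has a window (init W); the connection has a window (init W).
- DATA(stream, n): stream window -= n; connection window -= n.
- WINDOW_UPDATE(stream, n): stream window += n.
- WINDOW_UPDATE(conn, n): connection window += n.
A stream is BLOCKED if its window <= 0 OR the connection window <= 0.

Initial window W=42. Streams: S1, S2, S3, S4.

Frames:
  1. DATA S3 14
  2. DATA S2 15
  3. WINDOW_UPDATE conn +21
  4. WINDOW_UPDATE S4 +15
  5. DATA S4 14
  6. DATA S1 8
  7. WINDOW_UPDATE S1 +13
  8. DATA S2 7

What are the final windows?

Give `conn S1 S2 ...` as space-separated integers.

Answer: 5 47 20 28 43

Derivation:
Op 1: conn=28 S1=42 S2=42 S3=28 S4=42 blocked=[]
Op 2: conn=13 S1=42 S2=27 S3=28 S4=42 blocked=[]
Op 3: conn=34 S1=42 S2=27 S3=28 S4=42 blocked=[]
Op 4: conn=34 S1=42 S2=27 S3=28 S4=57 blocked=[]
Op 5: conn=20 S1=42 S2=27 S3=28 S4=43 blocked=[]
Op 6: conn=12 S1=34 S2=27 S3=28 S4=43 blocked=[]
Op 7: conn=12 S1=47 S2=27 S3=28 S4=43 blocked=[]
Op 8: conn=5 S1=47 S2=20 S3=28 S4=43 blocked=[]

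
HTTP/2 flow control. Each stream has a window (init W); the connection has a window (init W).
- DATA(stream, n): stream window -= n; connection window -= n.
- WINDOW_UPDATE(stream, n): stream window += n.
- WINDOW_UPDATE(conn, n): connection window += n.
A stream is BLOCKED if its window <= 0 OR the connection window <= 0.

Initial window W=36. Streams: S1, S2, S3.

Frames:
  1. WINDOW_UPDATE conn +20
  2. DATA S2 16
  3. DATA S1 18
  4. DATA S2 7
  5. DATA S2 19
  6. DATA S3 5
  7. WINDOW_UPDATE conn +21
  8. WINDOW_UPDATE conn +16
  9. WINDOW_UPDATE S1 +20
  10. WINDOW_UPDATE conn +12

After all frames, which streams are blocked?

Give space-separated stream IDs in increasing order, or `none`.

Answer: S2

Derivation:
Op 1: conn=56 S1=36 S2=36 S3=36 blocked=[]
Op 2: conn=40 S1=36 S2=20 S3=36 blocked=[]
Op 3: conn=22 S1=18 S2=20 S3=36 blocked=[]
Op 4: conn=15 S1=18 S2=13 S3=36 blocked=[]
Op 5: conn=-4 S1=18 S2=-6 S3=36 blocked=[1, 2, 3]
Op 6: conn=-9 S1=18 S2=-6 S3=31 blocked=[1, 2, 3]
Op 7: conn=12 S1=18 S2=-6 S3=31 blocked=[2]
Op 8: conn=28 S1=18 S2=-6 S3=31 blocked=[2]
Op 9: conn=28 S1=38 S2=-6 S3=31 blocked=[2]
Op 10: conn=40 S1=38 S2=-6 S3=31 blocked=[2]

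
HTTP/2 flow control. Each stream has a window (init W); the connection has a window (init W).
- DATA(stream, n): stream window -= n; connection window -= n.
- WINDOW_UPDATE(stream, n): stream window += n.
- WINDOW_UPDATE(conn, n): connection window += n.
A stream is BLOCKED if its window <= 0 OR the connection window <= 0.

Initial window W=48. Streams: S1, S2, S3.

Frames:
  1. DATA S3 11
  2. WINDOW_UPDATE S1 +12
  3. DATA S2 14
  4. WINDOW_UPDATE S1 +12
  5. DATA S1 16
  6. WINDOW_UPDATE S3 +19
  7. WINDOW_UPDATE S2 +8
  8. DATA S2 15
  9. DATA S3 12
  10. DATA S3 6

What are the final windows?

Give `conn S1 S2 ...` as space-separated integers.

Answer: -26 56 27 38

Derivation:
Op 1: conn=37 S1=48 S2=48 S3=37 blocked=[]
Op 2: conn=37 S1=60 S2=48 S3=37 blocked=[]
Op 3: conn=23 S1=60 S2=34 S3=37 blocked=[]
Op 4: conn=23 S1=72 S2=34 S3=37 blocked=[]
Op 5: conn=7 S1=56 S2=34 S3=37 blocked=[]
Op 6: conn=7 S1=56 S2=34 S3=56 blocked=[]
Op 7: conn=7 S1=56 S2=42 S3=56 blocked=[]
Op 8: conn=-8 S1=56 S2=27 S3=56 blocked=[1, 2, 3]
Op 9: conn=-20 S1=56 S2=27 S3=44 blocked=[1, 2, 3]
Op 10: conn=-26 S1=56 S2=27 S3=38 blocked=[1, 2, 3]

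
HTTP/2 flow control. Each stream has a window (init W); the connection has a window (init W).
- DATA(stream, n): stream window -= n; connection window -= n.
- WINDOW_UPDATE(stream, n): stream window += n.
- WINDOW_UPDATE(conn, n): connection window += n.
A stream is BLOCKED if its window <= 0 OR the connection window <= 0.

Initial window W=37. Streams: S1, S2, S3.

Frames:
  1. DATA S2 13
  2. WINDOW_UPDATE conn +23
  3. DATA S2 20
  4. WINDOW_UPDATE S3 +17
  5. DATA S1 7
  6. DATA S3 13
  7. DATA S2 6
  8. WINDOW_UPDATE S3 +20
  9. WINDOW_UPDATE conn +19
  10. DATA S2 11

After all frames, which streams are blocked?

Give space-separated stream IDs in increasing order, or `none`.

Op 1: conn=24 S1=37 S2=24 S3=37 blocked=[]
Op 2: conn=47 S1=37 S2=24 S3=37 blocked=[]
Op 3: conn=27 S1=37 S2=4 S3=37 blocked=[]
Op 4: conn=27 S1=37 S2=4 S3=54 blocked=[]
Op 5: conn=20 S1=30 S2=4 S3=54 blocked=[]
Op 6: conn=7 S1=30 S2=4 S3=41 blocked=[]
Op 7: conn=1 S1=30 S2=-2 S3=41 blocked=[2]
Op 8: conn=1 S1=30 S2=-2 S3=61 blocked=[2]
Op 9: conn=20 S1=30 S2=-2 S3=61 blocked=[2]
Op 10: conn=9 S1=30 S2=-13 S3=61 blocked=[2]

Answer: S2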